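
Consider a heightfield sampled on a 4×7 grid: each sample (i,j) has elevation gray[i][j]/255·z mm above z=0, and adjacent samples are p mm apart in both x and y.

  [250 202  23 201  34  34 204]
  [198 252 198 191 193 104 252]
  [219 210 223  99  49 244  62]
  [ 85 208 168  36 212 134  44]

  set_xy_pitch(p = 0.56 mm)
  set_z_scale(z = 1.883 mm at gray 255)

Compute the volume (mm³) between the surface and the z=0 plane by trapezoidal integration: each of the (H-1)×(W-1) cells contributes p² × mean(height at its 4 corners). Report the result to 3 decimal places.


height_mm = gray/255 × 1.883; cell vol = 0.56² × mean(4 corners)
unit = 0.56² × 1.883 / (4×255) = 0.00057893 mm³ per gray-sum
row 0: Σ corner-gray over 6 cells = 3768  → 2.1814
row 1: Σ corner-gray over 6 cells = 4257  → 2.4645
row 2: Σ corner-gray over 6 cells = 3576  → 2.0703
Σ rows: total corner-gray = 11601  → 6.7162 mm³

6.716


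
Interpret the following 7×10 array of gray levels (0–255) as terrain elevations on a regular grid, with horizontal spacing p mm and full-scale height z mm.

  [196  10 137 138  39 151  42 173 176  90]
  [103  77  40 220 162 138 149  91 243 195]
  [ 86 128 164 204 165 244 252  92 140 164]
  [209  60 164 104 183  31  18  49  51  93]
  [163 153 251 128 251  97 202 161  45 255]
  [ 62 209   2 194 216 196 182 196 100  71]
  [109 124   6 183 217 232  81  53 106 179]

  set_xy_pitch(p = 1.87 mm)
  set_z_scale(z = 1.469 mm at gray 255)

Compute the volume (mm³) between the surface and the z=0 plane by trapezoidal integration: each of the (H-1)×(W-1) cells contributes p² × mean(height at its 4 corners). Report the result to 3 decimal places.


151.691

height_mm = gray/255 × 1.469; cell vol = 1.87² × mean(4 corners)
unit = 1.87² × 1.469 / (4×255) = 0.00503622 mm³ per gray-sum
row 0: Σ corner-gray over 9 cells = 4556  → 22.9450
row 1: Σ corner-gray over 9 cells = 5566  → 28.0316
row 2: Σ corner-gray over 9 cells = 4650  → 23.4184
row 3: Σ corner-gray over 9 cells = 4616  → 23.2472
row 4: Σ corner-gray over 9 cells = 5717  → 28.7921
row 5: Σ corner-gray over 9 cells = 5015  → 25.2567
Σ rows: total corner-gray = 30120  → 151.6910 mm³


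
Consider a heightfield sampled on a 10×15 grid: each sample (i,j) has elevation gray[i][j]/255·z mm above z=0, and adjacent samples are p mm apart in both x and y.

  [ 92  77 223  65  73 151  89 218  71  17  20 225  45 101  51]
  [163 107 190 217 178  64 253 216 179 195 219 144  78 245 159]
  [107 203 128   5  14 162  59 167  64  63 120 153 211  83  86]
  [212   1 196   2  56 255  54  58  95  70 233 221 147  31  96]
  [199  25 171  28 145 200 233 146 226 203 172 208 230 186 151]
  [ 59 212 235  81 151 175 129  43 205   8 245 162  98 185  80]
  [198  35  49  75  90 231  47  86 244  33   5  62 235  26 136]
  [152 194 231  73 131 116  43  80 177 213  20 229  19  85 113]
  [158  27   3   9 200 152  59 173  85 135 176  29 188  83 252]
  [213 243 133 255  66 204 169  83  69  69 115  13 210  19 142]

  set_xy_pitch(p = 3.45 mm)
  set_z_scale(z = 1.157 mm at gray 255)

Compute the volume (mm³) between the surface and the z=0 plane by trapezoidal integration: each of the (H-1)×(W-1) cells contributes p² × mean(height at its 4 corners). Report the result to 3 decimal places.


height_mm = gray/255 × 1.157; cell vol = 3.45² × mean(4 corners)
unit = 3.45² × 1.157 / (4×255) = 0.0135012 mm³ per gray-sum
row 0: Σ corner-gray over 14 cells = 7785  → 105.1066
row 1: Σ corner-gray over 14 cells = 7949  → 107.3208
row 2: Σ corner-gray over 14 cells = 6203  → 83.7478
row 3: Σ corner-gray over 14 cells = 7842  → 105.8762
row 4: Σ corner-gray over 14 cells = 8693  → 117.3657
row 5: Σ corner-gray over 14 cells = 6767  → 91.3624
row 6: Σ corner-gray over 14 cells = 6257  → 84.4768
row 7: Σ corner-gray over 14 cells = 6535  → 88.2301
row 8: Σ corner-gray over 14 cells = 6699  → 90.4443
Σ rows: total corner-gray = 64730  → 873.9307 mm³

873.931


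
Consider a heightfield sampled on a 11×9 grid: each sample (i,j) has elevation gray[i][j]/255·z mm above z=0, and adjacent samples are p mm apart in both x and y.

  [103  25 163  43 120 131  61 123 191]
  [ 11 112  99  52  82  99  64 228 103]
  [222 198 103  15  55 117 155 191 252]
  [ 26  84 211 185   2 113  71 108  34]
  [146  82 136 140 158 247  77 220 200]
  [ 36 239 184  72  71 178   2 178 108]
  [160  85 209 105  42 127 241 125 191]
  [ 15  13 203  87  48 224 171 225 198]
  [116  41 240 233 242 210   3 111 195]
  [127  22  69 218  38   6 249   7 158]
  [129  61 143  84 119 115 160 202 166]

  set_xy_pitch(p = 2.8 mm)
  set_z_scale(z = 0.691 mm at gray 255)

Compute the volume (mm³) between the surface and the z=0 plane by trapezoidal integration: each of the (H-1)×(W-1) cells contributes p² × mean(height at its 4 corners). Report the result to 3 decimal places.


212.305

height_mm = gray/255 × 0.691; cell vol = 2.8² × mean(4 corners)
unit = 2.8² × 0.691 / (4×255) = 0.00531122 mm³ per gray-sum
row 0: Σ corner-gray over 8 cells = 3212  → 17.0596
row 1: Σ corner-gray over 8 cells = 3728  → 19.8002
row 2: Σ corner-gray over 8 cells = 3750  → 19.9171
row 3: Σ corner-gray over 8 cells = 4074  → 21.6379
row 4: Σ corner-gray over 8 cells = 4458  → 23.6774
row 5: Σ corner-gray over 8 cells = 4211  → 22.3655
row 6: Σ corner-gray over 8 cells = 4374  → 23.2313
row 7: Σ corner-gray over 8 cells = 4626  → 24.5697
row 8: Σ corner-gray over 8 cells = 3974  → 21.1068
row 9: Σ corner-gray over 8 cells = 3566  → 18.9398
Σ rows: total corner-gray = 39973  → 212.3052 mm³


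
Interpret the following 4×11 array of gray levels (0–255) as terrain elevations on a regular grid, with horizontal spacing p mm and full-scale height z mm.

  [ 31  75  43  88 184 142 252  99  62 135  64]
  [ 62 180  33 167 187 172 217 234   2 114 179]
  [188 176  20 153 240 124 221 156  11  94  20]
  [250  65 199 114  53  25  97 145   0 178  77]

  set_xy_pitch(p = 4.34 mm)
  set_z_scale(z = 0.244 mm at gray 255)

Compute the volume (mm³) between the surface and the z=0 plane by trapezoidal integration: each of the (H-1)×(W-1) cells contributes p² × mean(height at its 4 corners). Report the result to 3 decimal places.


height_mm = gray/255 × 0.244; cell vol = 4.34² × mean(4 corners)
unit = 4.34² × 0.244 / (4×255) = 0.00450577 mm³ per gray-sum
row 0: Σ corner-gray over 10 cells = 5108  → 23.0155
row 1: Σ corner-gray over 10 cells = 5451  → 24.5610
row 2: Σ corner-gray over 10 cells = 4677  → 21.0735
Σ rows: total corner-gray = 15236  → 68.6499 mm³

68.650


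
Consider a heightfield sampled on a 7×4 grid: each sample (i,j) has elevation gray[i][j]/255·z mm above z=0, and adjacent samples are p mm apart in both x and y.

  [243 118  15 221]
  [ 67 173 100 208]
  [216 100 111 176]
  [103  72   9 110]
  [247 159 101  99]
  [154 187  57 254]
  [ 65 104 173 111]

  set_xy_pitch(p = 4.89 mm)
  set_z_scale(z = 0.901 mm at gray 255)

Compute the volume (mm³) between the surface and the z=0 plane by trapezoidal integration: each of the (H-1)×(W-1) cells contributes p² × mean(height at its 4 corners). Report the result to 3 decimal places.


height_mm = gray/255 × 0.901; cell vol = 4.89² × mean(4 corners)
unit = 4.89² × 0.901 / (4×255) = 0.0211224 mm³ per gray-sum
row 0: Σ corner-gray over 3 cells = 1551  → 32.7608
row 1: Σ corner-gray over 3 cells = 1635  → 34.5351
row 2: Σ corner-gray over 3 cells = 1189  → 25.1145
row 3: Σ corner-gray over 3 cells = 1241  → 26.2128
row 4: Σ corner-gray over 3 cells = 1762  → 37.2176
row 5: Σ corner-gray over 3 cells = 1626  → 34.3449
Σ rows: total corner-gray = 9004  → 190.1857 mm³

190.186


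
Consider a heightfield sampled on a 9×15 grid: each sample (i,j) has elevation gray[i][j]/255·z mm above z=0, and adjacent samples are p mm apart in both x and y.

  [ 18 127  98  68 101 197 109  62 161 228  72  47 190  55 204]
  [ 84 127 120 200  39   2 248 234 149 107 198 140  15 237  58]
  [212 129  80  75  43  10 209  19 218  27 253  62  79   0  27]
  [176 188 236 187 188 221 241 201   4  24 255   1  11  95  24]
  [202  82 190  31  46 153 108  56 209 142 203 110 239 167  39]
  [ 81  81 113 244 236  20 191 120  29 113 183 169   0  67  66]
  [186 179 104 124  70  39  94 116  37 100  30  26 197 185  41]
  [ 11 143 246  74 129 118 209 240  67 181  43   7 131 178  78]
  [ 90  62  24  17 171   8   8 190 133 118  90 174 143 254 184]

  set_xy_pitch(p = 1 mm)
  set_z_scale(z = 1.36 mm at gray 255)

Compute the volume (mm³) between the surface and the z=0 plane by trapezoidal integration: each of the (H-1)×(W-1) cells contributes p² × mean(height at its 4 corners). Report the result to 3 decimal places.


height_mm = gray/255 × 1.36; cell vol = 1² × mean(4 corners)
unit = 1² × 1.36 / (4×255) = 0.00133333 mm³ per gray-sum
row 0: Σ corner-gray over 14 cells = 7026  → 9.3680
row 1: Σ corner-gray over 14 cells = 6421  → 8.5613
row 2: Σ corner-gray over 14 cells = 6551  → 8.7347
row 3: Σ corner-gray over 14 cells = 7617  → 10.1560
row 4: Σ corner-gray over 14 cells = 6992  → 9.3227
row 5: Σ corner-gray over 14 cells = 6108  → 8.1440
row 6: Σ corner-gray over 14 cells = 6450  → 8.6000
row 7: Σ corner-gray over 14 cells = 6679  → 8.9053
Σ rows: total corner-gray = 53844  → 71.7920 mm³

71.792


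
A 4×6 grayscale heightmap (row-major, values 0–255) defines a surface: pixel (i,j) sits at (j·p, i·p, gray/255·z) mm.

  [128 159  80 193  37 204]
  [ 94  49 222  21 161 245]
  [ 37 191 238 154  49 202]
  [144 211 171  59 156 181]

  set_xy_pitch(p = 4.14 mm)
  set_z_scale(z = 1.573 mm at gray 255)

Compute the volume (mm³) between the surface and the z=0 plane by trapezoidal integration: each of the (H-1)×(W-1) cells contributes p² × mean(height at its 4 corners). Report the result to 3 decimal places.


218.989

height_mm = gray/255 × 1.573; cell vol = 4.14² × mean(4 corners)
unit = 4.14² × 1.573 / (4×255) = 0.026432 mm³ per gray-sum
row 0: Σ corner-gray over 5 cells = 2515  → 66.4764
row 1: Σ corner-gray over 5 cells = 2748  → 72.6350
row 2: Σ corner-gray over 5 cells = 3022  → 79.8774
Σ rows: total corner-gray = 8285  → 218.9887 mm³


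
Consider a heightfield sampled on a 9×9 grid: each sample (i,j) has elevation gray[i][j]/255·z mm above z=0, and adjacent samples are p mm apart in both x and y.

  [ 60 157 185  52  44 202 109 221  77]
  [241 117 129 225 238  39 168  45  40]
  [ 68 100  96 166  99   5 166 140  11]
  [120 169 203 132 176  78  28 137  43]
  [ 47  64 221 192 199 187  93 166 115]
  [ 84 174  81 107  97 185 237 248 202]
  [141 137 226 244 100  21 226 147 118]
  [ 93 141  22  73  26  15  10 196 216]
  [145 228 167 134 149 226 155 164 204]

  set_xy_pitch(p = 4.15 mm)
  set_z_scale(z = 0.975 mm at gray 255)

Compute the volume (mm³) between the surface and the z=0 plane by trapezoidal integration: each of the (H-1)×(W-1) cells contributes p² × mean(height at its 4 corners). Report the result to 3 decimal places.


height_mm = gray/255 × 0.975; cell vol = 4.15² × mean(4 corners)
unit = 4.15² × 0.975 / (4×255) = 0.0164627 mm³ per gray-sum
row 0: Σ corner-gray over 8 cells = 4280  → 70.4603
row 1: Σ corner-gray over 8 cells = 3826  → 62.9862
row 2: Σ corner-gray over 8 cells = 3632  → 59.7925
row 3: Σ corner-gray over 8 cells = 4415  → 72.6827
row 4: Σ corner-gray over 8 cells = 4950  → 81.4903
row 5: Σ corner-gray over 8 cells = 5005  → 82.3957
row 6: Σ corner-gray over 8 cells = 3736  → 61.5046
row 7: Σ corner-gray over 8 cells = 4070  → 67.0031
Σ rows: total corner-gray = 33914  → 558.3155 mm³

558.315


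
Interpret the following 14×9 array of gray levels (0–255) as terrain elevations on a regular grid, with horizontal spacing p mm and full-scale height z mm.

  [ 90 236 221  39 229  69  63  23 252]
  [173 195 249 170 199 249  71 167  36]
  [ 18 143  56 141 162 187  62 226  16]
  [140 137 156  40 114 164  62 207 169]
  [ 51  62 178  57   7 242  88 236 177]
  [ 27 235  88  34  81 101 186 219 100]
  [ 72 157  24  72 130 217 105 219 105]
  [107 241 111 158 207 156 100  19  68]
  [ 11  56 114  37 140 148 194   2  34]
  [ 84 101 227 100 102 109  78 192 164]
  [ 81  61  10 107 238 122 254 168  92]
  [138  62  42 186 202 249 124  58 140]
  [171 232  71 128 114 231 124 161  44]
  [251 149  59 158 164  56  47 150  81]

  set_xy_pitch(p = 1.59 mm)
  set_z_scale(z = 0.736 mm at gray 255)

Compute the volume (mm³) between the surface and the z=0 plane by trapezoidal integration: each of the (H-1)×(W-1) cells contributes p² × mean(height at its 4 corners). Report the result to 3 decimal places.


height_mm = gray/255 × 0.736; cell vol = 1.59² × mean(4 corners)
unit = 1.59² × 0.736 / (4×255) = 0.0018242 mm³ per gray-sum
row 0: Σ corner-gray over 8 cells = 4911  → 8.9586
row 1: Σ corner-gray over 8 cells = 4797  → 8.7507
row 2: Σ corner-gray over 8 cells = 4057  → 7.4008
row 3: Σ corner-gray over 8 cells = 4037  → 7.3643
row 4: Σ corner-gray over 8 cells = 3983  → 7.2658
row 5: Σ corner-gray over 8 cells = 4040  → 7.3698
row 6: Σ corner-gray over 8 cells = 4184  → 7.6324
row 7: Σ corner-gray over 8 cells = 3586  → 6.5416
row 8: Σ corner-gray over 8 cells = 3493  → 6.3719
row 9: Σ corner-gray over 8 cells = 4159  → 7.5868
row 10: Σ corner-gray over 8 cells = 4217  → 7.6926
row 11: Σ corner-gray over 8 cells = 4461  → 8.1377
row 12: Σ corner-gray over 8 cells = 4235  → 7.7255
Σ rows: total corner-gray = 54160  → 98.7985 mm³

98.799


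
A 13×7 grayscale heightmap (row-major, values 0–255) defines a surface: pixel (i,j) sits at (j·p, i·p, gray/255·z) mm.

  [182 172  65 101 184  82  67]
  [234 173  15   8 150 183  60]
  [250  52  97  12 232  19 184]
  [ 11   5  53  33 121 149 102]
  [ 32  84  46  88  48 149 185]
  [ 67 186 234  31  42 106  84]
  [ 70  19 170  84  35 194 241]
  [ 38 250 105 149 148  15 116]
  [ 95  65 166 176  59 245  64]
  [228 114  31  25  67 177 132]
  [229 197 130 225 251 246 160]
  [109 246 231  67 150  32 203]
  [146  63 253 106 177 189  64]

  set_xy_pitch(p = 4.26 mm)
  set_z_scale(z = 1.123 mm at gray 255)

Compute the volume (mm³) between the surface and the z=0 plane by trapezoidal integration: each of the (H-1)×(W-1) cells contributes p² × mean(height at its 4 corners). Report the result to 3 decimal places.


690.734

height_mm = gray/255 × 1.123; cell vol = 4.26² × mean(4 corners)
unit = 4.26² × 1.123 / (4×255) = 0.0199802 mm³ per gray-sum
row 0: Σ corner-gray over 6 cells = 2809  → 56.1242
row 1: Σ corner-gray over 6 cells = 2610  → 52.1482
row 2: Σ corner-gray over 6 cells = 2093  → 41.8185
row 3: Σ corner-gray over 6 cells = 1882  → 37.6026
row 4: Σ corner-gray over 6 cells = 2396  → 47.8724
row 5: Σ corner-gray over 6 cells = 2664  → 53.2271
row 6: Σ corner-gray over 6 cells = 2803  → 56.0044
row 7: Σ corner-gray over 6 cells = 3069  → 61.3191
row 8: Σ corner-gray over 6 cells = 2769  → 55.3250
row 9: Σ corner-gray over 6 cells = 3675  → 73.4271
row 10: Σ corner-gray over 6 cells = 4251  → 84.9356
row 11: Σ corner-gray over 6 cells = 3550  → 70.9295
Σ rows: total corner-gray = 34571  → 690.7338 mm³


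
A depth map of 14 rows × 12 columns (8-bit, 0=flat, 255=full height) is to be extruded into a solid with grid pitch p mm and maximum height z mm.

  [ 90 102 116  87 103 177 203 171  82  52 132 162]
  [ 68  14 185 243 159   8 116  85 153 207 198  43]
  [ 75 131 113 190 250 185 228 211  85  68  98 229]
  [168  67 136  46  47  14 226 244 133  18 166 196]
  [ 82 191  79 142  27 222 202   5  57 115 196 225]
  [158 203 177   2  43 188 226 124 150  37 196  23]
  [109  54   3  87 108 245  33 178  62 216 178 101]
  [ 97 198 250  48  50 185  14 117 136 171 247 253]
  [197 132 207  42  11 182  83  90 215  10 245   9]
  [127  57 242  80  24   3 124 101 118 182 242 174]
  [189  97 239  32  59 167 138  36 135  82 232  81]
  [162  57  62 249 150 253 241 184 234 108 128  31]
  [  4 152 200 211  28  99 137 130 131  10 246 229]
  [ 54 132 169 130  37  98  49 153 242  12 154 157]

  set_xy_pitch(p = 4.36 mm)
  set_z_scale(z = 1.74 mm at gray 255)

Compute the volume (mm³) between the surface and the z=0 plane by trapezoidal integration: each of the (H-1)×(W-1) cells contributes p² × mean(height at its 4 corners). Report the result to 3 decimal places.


height_mm = gray/255 × 1.74; cell vol = 4.36² × mean(4 corners)
unit = 4.36² × 1.74 / (4×255) = 0.0324281 mm³ per gray-sum
row 0: Σ corner-gray over 11 cells = 5549  → 179.9438
row 1: Σ corner-gray over 11 cells = 6269  → 203.2920
row 2: Σ corner-gray over 11 cells = 5980  → 193.9203
row 3: Σ corner-gray over 11 cells = 5337  → 173.0690
row 4: Σ corner-gray over 11 cells = 5652  → 183.2839
row 5: Σ corner-gray over 11 cells = 5411  → 175.4687
row 6: Σ corner-gray over 11 cells = 5720  → 185.4890
row 7: Σ corner-gray over 11 cells = 5822  → 188.7966
row 8: Σ corner-gray over 11 cells = 5287  → 171.4476
row 9: Σ corner-gray over 11 cells = 5351  → 173.5230
row 10: Σ corner-gray over 11 cells = 6229  → 201.9949
row 11: Σ corner-gray over 11 cells = 6446  → 209.0318
row 12: Σ corner-gray over 11 cells = 5484  → 177.8359
Σ rows: total corner-gray = 74537  → 2417.0964 mm³

2417.096


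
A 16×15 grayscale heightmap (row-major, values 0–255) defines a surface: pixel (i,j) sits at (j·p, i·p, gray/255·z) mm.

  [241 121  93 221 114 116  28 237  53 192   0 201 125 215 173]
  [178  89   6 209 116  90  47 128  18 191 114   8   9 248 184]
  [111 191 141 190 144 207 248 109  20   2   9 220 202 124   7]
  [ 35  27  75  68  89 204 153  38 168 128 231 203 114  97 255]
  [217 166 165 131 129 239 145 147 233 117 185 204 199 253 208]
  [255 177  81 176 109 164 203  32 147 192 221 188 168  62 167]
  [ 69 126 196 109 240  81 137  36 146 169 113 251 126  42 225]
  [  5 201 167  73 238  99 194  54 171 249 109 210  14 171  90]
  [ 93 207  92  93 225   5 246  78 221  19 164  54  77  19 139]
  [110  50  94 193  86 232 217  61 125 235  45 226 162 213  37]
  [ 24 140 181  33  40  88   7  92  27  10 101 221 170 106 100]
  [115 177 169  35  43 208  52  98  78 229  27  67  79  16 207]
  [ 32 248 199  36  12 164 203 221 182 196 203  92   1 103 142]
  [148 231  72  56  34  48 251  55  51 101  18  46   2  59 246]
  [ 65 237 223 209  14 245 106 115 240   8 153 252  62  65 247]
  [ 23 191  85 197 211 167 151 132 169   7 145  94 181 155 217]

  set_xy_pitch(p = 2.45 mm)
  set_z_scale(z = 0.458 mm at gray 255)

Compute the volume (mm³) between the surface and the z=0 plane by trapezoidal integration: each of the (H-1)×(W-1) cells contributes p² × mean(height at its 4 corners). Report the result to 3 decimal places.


height_mm = gray/255 × 0.458; cell vol = 2.45² × mean(4 corners)
unit = 2.45² × 0.458 / (4×255) = 0.00269524 mm³ per gray-sum
row 0: Σ corner-gray over 14 cells = 6754  → 18.2037
row 1: Σ corner-gray over 14 cells = 6640  → 17.8964
row 2: Σ corner-gray over 14 cells = 7212  → 19.4381
row 3: Σ corner-gray over 14 cells = 8531  → 22.9931
row 4: Σ corner-gray over 14 cells = 9313  → 25.1008
row 5: Σ corner-gray over 14 cells = 8100  → 21.8314
row 6: Σ corner-gray over 14 cells = 7833  → 21.1118
row 7: Σ corner-gray over 14 cells = 7227  → 19.4785
row 8: Σ corner-gray over 14 cells = 7257  → 19.5594
row 9: Σ corner-gray over 14 cells = 6581  → 17.7374
row 10: Σ corner-gray over 14 cells = 5434  → 14.6459
row 11: Σ corner-gray over 14 cells = 6772  → 18.2522
row 12: Σ corner-gray over 14 cells = 6336  → 17.0770
row 13: Σ corner-gray over 14 cells = 6612  → 17.8209
row 14: Σ corner-gray over 14 cells = 8180  → 22.0471
Σ rows: total corner-gray = 108782  → 293.1936 mm³

293.194


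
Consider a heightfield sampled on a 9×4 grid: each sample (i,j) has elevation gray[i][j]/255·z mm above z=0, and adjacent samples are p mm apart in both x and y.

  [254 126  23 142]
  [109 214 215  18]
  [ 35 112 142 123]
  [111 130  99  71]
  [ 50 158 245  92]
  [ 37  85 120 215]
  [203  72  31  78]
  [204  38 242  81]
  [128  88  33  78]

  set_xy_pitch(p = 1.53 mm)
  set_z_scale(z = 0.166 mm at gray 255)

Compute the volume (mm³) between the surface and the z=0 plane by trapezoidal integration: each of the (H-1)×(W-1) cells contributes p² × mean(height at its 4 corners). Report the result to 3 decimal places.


4.422

height_mm = gray/255 × 0.166; cell vol = 1.53² × mean(4 corners)
unit = 1.53² × 0.166 / (4×255) = 0.00038097 mm³ per gray-sum
row 0: Σ corner-gray over 3 cells = 1679  → 0.6396
row 1: Σ corner-gray over 3 cells = 1651  → 0.6290
row 2: Σ corner-gray over 3 cells = 1306  → 0.4975
row 3: Σ corner-gray over 3 cells = 1588  → 0.6050
row 4: Σ corner-gray over 3 cells = 1610  → 0.6134
row 5: Σ corner-gray over 3 cells = 1149  → 0.4377
row 6: Σ corner-gray over 3 cells = 1332  → 0.5075
row 7: Σ corner-gray over 3 cells = 1293  → 0.4926
Σ rows: total corner-gray = 11608  → 4.4223 mm³


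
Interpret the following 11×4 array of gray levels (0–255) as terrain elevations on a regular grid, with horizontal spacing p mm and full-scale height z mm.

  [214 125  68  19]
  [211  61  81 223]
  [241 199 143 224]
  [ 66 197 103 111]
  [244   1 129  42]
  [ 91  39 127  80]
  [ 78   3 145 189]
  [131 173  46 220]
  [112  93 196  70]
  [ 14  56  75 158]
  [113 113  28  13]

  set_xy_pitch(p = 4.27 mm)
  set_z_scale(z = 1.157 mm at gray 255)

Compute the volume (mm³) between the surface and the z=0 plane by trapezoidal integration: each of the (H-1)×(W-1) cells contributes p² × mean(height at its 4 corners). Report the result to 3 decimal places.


279.308

height_mm = gray/255 × 1.157; cell vol = 4.27² × mean(4 corners)
unit = 4.27² × 1.157 / (4×255) = 0.0206818 mm³ per gray-sum
row 0: Σ corner-gray over 3 cells = 1337  → 27.6516
row 1: Σ corner-gray over 3 cells = 1867  → 38.6130
row 2: Σ corner-gray over 3 cells = 1926  → 39.8332
row 3: Σ corner-gray over 3 cells = 1323  → 27.3621
row 4: Σ corner-gray over 3 cells = 1049  → 21.6952
row 5: Σ corner-gray over 3 cells = 1066  → 22.0468
row 6: Σ corner-gray over 3 cells = 1352  → 27.9618
row 7: Σ corner-gray over 3 cells = 1549  → 32.0362
row 8: Σ corner-gray over 3 cells = 1194  → 24.6941
row 9: Σ corner-gray over 3 cells = 842  → 17.4141
Σ rows: total corner-gray = 13505  → 279.3081 mm³


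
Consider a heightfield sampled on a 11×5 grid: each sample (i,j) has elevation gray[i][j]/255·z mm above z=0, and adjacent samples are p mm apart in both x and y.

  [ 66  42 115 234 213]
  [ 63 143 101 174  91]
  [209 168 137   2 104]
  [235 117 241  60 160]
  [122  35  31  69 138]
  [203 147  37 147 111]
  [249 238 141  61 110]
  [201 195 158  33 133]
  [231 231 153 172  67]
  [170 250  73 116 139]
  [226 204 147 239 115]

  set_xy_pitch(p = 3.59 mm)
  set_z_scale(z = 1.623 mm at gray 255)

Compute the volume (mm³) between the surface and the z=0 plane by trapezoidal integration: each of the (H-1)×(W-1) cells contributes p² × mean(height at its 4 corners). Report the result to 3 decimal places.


height_mm = gray/255 × 1.623; cell vol = 3.59² × mean(4 corners)
unit = 3.59² × 1.623 / (4×255) = 0.0205072 mm³ per gray-sum
row 0: Σ corner-gray over 4 cells = 2051  → 42.0604
row 1: Σ corner-gray over 4 cells = 1917  → 39.3124
row 2: Σ corner-gray over 4 cells = 2158  → 44.2546
row 3: Σ corner-gray over 4 cells = 1761  → 36.1133
row 4: Σ corner-gray over 4 cells = 1506  → 30.8839
row 5: Σ corner-gray over 4 cells = 2215  → 45.4235
row 6: Σ corner-gray over 4 cells = 2345  → 48.0895
row 7: Σ corner-gray over 4 cells = 2516  → 51.5962
row 8: Σ corner-gray over 4 cells = 2597  → 53.2573
row 9: Σ corner-gray over 4 cells = 2708  → 55.5336
Σ rows: total corner-gray = 21774  → 446.5247 mm³

446.525


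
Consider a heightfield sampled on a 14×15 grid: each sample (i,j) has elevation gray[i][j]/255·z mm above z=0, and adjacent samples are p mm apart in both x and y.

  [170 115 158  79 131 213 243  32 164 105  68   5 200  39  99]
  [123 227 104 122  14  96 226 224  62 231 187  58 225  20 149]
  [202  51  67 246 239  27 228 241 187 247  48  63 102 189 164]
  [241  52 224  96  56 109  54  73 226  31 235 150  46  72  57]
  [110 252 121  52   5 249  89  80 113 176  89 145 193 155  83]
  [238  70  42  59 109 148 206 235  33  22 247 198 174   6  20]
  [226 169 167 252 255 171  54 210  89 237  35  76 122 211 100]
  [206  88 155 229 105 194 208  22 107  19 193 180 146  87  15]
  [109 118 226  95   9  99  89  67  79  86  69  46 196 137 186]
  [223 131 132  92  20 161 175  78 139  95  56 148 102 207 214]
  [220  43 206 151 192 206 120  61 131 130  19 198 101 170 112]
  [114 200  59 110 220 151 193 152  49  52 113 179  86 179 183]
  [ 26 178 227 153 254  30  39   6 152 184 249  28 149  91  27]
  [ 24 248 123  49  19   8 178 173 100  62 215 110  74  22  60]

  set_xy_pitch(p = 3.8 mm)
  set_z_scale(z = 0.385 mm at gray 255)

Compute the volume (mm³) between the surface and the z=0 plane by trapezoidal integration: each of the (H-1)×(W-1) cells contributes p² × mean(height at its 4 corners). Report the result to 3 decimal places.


height_mm = gray/255 × 0.385; cell vol = 3.8² × mean(4 corners)
unit = 3.8² × 0.385 / (4×255) = 0.00545039 mm³ per gray-sum
row 0: Σ corner-gray over 14 cells = 7237  → 39.4445
row 1: Σ corner-gray over 14 cells = 8100  → 44.1482
row 2: Σ corner-gray over 14 cells = 7382  → 40.2348
row 3: Σ corner-gray over 14 cells = 6777  → 36.9373
row 4: Σ corner-gray over 14 cells = 6987  → 38.0819
row 5: Σ corner-gray over 14 cells = 7778  → 42.3932
row 6: Σ corner-gray over 14 cells = 8109  → 44.1972
row 7: Σ corner-gray over 14 cells = 6614  → 36.0489
row 8: Σ corner-gray over 14 cells = 6436  → 35.0787
row 9: Σ corner-gray over 14 cells = 7297  → 39.7715
row 10: Σ corner-gray over 14 cells = 7571  → 41.2649
row 11: Σ corner-gray over 14 cells = 7316  → 39.8751
row 12: Σ corner-gray over 14 cells = 6379  → 34.7681
Σ rows: total corner-gray = 93983  → 512.2442 mm³

512.244


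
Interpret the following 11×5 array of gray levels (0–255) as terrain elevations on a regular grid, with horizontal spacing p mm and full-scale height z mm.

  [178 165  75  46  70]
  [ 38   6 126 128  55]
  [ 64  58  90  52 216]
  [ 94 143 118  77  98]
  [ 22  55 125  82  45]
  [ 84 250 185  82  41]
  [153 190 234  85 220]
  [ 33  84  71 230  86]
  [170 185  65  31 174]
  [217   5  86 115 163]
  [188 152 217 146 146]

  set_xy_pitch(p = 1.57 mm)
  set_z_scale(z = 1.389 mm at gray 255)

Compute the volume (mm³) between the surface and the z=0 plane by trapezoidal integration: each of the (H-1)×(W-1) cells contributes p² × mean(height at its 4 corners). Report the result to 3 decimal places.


60.291

height_mm = gray/255 × 1.389; cell vol = 1.57² × mean(4 corners)
unit = 1.57² × 1.389 / (4×255) = 0.00335661 mm³ per gray-sum
row 0: Σ corner-gray over 4 cells = 1433  → 4.8100
row 1: Σ corner-gray over 4 cells = 1293  → 4.3401
row 2: Σ corner-gray over 4 cells = 1548  → 5.1960
row 3: Σ corner-gray over 4 cells = 1459  → 4.8973
row 4: Σ corner-gray over 4 cells = 1750  → 5.8741
row 5: Σ corner-gray over 4 cells = 2550  → 8.5594
row 6: Σ corner-gray over 4 cells = 2280  → 7.6531
row 7: Σ corner-gray over 4 cells = 1795  → 6.0251
row 8: Σ corner-gray over 4 cells = 1698  → 5.6995
row 9: Σ corner-gray over 4 cells = 2156  → 7.2369
Σ rows: total corner-gray = 17962  → 60.2915 mm³


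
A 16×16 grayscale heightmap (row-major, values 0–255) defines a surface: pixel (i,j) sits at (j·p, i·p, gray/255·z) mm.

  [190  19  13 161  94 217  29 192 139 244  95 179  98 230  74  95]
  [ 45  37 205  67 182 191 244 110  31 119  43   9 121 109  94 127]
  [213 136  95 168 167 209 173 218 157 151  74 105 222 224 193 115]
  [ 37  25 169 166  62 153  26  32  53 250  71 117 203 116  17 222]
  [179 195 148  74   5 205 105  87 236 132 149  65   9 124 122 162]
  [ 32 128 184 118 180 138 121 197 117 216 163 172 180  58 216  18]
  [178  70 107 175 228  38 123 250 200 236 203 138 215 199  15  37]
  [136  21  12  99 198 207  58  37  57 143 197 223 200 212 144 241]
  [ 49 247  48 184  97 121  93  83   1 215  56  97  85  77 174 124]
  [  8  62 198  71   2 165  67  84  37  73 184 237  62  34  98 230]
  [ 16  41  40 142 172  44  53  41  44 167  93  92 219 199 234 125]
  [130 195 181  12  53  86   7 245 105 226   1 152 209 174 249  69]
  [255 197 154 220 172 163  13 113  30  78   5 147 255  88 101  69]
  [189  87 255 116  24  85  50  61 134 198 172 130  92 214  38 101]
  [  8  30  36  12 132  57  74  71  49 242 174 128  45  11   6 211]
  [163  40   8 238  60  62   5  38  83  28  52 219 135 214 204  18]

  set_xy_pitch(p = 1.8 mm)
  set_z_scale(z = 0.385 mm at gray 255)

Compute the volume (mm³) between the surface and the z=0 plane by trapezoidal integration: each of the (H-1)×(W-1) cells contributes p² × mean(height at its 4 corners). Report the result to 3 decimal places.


height_mm = gray/255 × 0.385; cell vol = 1.8² × mean(4 corners)
unit = 1.8² × 0.385 / (4×255) = 0.00122294 mm³ per gray-sum
row 0: Σ corner-gray over 15 cells = 7149  → 8.7428
row 1: Σ corner-gray over 15 cells = 8208  → 10.0379
row 2: Σ corner-gray over 15 cells = 8091  → 9.8948
row 3: Σ corner-gray over 15 cells = 6832  → 8.3551
row 4: Σ corner-gray over 15 cells = 8079  → 9.8801
row 5: Σ corner-gray over 15 cells = 9035  → 11.0493
row 6: Σ corner-gray over 15 cells = 8602  → 10.5197
row 7: Σ corner-gray over 15 cells = 7322  → 8.9544
row 8: Σ corner-gray over 15 cells = 6315  → 7.7229
row 9: Σ corner-gray over 15 cells = 6289  → 7.6911
row 10: Σ corner-gray over 15 cells = 7292  → 8.9177
row 11: Σ corner-gray over 15 cells = 7785  → 9.5206
row 12: Σ corner-gray over 15 cells = 7398  → 9.0473
row 13: Σ corner-gray over 15 cells = 5955  → 7.2826
row 14: Σ corner-gray over 15 cells = 5306  → 6.4889
Σ rows: total corner-gray = 109658  → 134.1053 mm³

134.105


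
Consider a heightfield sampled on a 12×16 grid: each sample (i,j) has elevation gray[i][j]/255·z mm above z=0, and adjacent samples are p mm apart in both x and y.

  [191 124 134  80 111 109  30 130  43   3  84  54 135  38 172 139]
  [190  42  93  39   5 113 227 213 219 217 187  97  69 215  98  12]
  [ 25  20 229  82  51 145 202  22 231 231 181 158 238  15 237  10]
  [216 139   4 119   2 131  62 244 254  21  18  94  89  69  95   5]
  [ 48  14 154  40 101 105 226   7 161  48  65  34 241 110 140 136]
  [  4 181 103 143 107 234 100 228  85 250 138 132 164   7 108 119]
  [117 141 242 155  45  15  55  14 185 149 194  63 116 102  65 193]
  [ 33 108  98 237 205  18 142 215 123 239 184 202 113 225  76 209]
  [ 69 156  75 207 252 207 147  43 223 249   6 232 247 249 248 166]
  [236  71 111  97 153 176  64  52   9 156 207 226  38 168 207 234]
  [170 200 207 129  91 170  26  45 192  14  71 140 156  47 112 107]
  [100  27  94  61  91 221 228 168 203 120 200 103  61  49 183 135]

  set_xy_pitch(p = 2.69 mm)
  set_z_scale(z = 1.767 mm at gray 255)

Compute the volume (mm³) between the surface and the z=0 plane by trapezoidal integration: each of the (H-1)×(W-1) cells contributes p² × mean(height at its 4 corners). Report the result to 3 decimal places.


1056.177

height_mm = gray/255 × 1.767; cell vol = 2.69² × mean(4 corners)
unit = 2.69² × 1.767 / (4×255) = 0.0125355 mm³ per gray-sum
row 0: Σ corner-gray over 15 cells = 6694  → 83.9125
row 1: Σ corner-gray over 15 cells = 7989  → 100.1459
row 2: Σ corner-gray over 15 cells = 7022  → 88.0241
row 3: Σ corner-gray over 15 cells = 5979  → 74.9496
row 4: Σ corner-gray over 15 cells = 7159  → 89.7415
row 5: Σ corner-gray over 15 cells = 7475  → 93.7027
row 6: Σ corner-gray over 15 cells = 8004  → 100.3340
row 7: Σ corner-gray over 15 cells = 9929  → 124.4648
row 8: Σ corner-gray over 15 cells = 9257  → 116.0409
row 9: Σ corner-gray over 15 cells = 7417  → 92.9756
row 10: Σ corner-gray over 15 cells = 7330  → 91.8851
Σ rows: total corner-gray = 84255  → 1056.1768 mm³


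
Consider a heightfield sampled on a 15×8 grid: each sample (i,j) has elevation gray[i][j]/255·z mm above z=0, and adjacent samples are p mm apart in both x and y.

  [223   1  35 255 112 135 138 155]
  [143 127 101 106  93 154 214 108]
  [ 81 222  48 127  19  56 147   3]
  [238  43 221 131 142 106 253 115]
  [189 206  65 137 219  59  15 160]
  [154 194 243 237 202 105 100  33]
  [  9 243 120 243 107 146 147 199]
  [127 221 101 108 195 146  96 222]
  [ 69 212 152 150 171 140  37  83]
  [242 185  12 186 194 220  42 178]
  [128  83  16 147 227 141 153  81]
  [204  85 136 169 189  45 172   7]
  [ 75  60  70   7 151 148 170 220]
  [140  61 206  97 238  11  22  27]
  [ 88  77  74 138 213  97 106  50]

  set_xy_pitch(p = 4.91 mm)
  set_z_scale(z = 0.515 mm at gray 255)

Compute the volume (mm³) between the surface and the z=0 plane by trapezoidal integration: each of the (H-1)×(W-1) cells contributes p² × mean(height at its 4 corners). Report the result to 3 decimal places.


628.428

height_mm = gray/255 × 0.515; cell vol = 4.91² × mean(4 corners)
unit = 4.91² × 0.515 / (4×255) = 0.0121722 mm³ per gray-sum
row 0: Σ corner-gray over 7 cells = 3571  → 43.4670
row 1: Σ corner-gray over 7 cells = 3163  → 38.5008
row 2: Σ corner-gray over 7 cells = 3467  → 42.2011
row 3: Σ corner-gray over 7 cells = 3896  → 47.4230
row 4: Σ corner-gray over 7 cells = 4100  → 49.9061
row 5: Σ corner-gray over 7 cells = 4569  → 55.6149
row 6: Σ corner-gray over 7 cells = 4303  → 52.3771
row 7: Σ corner-gray over 7 cells = 3959  → 48.1898
row 8: Σ corner-gray over 7 cells = 3974  → 48.3724
row 9: Σ corner-gray over 7 cells = 3841  → 46.7535
row 10: Σ corner-gray over 7 cells = 3546  → 43.1627
row 11: Σ corner-gray over 7 cells = 3310  → 40.2901
row 12: Σ corner-gray over 7 cells = 2944  → 35.8350
row 13: Σ corner-gray over 7 cells = 2985  → 36.3341
Σ rows: total corner-gray = 51628  → 628.4277 mm³


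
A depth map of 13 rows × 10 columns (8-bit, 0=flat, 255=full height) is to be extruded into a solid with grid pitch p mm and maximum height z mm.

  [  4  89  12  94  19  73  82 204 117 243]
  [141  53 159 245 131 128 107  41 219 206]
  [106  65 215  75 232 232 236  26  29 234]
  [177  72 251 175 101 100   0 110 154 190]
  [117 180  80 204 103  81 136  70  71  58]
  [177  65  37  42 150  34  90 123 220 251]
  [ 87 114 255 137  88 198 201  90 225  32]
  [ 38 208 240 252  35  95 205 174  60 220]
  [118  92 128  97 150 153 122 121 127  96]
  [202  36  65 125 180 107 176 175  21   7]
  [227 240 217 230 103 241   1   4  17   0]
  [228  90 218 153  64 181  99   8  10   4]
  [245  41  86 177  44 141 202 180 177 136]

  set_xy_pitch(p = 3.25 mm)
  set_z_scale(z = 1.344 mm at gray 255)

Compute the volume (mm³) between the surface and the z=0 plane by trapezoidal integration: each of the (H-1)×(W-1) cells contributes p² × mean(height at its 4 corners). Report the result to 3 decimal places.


height_mm = gray/255 × 1.344; cell vol = 3.25² × mean(4 corners)
unit = 3.25² × 1.344 / (4×255) = 0.0139176 mm³ per gray-sum
row 0: Σ corner-gray over 9 cells = 4140  → 57.6191
row 1: Σ corner-gray over 9 cells = 5073  → 70.6042
row 2: Σ corner-gray over 9 cells = 4853  → 67.5423
row 3: Σ corner-gray over 9 cells = 4318  → 60.0964
row 4: Σ corner-gray over 9 cells = 3975  → 55.3226
row 5: Σ corner-gray over 9 cells = 4685  → 65.2042
row 6: Σ corner-gray over 9 cells = 5531  → 76.9785
row 7: Σ corner-gray over 9 cells = 4990  → 69.4491
row 8: Σ corner-gray over 9 cells = 4173  → 58.0783
row 9: Σ corner-gray over 9 cells = 4312  → 60.0129
row 10: Σ corner-gray over 9 cells = 4211  → 58.6072
row 11: Σ corner-gray over 9 cells = 4355  → 60.6114
Σ rows: total corner-gray = 54616  → 760.1262 mm³

760.126


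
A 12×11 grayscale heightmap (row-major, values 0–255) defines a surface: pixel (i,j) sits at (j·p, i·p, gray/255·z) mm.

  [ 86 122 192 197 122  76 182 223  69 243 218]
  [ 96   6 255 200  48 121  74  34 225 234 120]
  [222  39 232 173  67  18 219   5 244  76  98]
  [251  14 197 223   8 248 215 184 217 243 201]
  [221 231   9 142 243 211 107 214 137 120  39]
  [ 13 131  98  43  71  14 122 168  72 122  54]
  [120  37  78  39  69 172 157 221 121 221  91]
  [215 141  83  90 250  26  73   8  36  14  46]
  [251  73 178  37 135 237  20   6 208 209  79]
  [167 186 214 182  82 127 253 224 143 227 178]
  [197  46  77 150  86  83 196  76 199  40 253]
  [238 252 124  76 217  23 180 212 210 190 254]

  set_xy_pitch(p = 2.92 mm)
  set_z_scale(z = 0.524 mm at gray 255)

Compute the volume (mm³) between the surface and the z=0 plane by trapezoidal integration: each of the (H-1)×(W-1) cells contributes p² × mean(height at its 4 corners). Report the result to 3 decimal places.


257.803

height_mm = gray/255 × 0.524; cell vol = 2.92² × mean(4 corners)
unit = 2.92² × 0.524 / (4×255) = 0.00438023 mm³ per gray-sum
row 0: Σ corner-gray over 10 cells = 5766  → 25.2564
row 1: Σ corner-gray over 10 cells = 5076  → 22.2340
row 2: Σ corner-gray over 10 cells = 6016  → 26.3515
row 3: Σ corner-gray over 10 cells = 6638  → 29.0760
row 4: Σ corner-gray over 10 cells = 4837  → 21.1872
row 5: Σ corner-gray over 10 cells = 4190  → 18.3532
row 6: Σ corner-gray over 10 cells = 4144  → 18.1517
row 7: Σ corner-gray over 10 cells = 4239  → 18.5678
row 8: Σ corner-gray over 10 cells = 6157  → 26.9691
row 9: Σ corner-gray over 10 cells = 5977  → 26.1806
row 10: Σ corner-gray over 10 cells = 5816  → 25.4754
Σ rows: total corner-gray = 58856  → 257.8028 mm³


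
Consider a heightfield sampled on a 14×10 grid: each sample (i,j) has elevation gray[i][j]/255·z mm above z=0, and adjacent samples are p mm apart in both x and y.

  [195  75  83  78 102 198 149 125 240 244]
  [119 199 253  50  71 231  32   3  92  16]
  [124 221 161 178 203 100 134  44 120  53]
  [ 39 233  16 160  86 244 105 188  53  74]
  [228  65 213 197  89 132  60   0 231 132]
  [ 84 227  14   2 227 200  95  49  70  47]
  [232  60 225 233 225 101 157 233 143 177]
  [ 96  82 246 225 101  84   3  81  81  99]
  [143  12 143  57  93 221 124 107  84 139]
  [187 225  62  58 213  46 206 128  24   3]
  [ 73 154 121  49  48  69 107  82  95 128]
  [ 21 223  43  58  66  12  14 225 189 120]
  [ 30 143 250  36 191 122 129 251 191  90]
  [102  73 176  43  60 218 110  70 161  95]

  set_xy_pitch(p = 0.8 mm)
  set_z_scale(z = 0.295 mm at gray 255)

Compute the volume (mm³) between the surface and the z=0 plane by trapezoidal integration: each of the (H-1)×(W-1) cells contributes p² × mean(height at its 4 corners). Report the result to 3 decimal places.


10.636

height_mm = gray/255 × 0.295; cell vol = 0.8² × mean(4 corners)
unit = 0.8² × 0.295 / (4×255) = 0.000185098 mm³ per gray-sum
row 0: Σ corner-gray over 9 cells = 4536  → 0.8396
row 1: Σ corner-gray over 9 cells = 4496  → 0.8322
row 2: Σ corner-gray over 9 cells = 4782  → 0.8851
row 3: Σ corner-gray over 9 cells = 4617  → 0.8546
row 4: Σ corner-gray over 9 cells = 4233  → 0.7835
row 5: Σ corner-gray over 9 cells = 5062  → 0.9370
row 6: Σ corner-gray over 9 cells = 5164  → 0.9558
row 7: Σ corner-gray over 9 cells = 3965  → 0.7339
row 8: Σ corner-gray over 9 cells = 4078  → 0.7548
row 9: Σ corner-gray over 9 cells = 3765  → 0.6969
row 10: Σ corner-gray over 9 cells = 3452  → 0.6390
row 11: Σ corner-gray over 9 cells = 4547  → 0.8416
row 12: Σ corner-gray over 9 cells = 4765  → 0.8820
Σ rows: total corner-gray = 57462  → 10.6361 mm³


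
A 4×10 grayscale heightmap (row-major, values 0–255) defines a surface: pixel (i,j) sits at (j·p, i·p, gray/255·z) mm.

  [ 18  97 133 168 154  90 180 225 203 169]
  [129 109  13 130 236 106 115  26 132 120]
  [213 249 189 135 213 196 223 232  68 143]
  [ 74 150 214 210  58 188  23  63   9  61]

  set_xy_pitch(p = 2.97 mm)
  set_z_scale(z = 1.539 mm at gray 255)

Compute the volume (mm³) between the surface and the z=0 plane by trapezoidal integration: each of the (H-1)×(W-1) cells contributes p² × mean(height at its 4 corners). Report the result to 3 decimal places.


height_mm = gray/255 × 1.539; cell vol = 2.97² × mean(4 corners)
unit = 2.97² × 1.539 / (4×255) = 0.0133092 mm³ per gray-sum
row 0: Σ corner-gray over 9 cells = 4670  → 62.1539
row 1: Σ corner-gray over 9 cells = 5349  → 71.1908
row 2: Σ corner-gray over 9 cells = 5331  → 70.9512
Σ rows: total corner-gray = 15350  → 204.2959 mm³

204.296
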